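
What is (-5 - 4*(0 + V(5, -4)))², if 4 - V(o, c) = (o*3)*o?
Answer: 77841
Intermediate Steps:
V(o, c) = 4 - 3*o² (V(o, c) = 4 - o*3*o = 4 - 3*o*o = 4 - 3*o²)
(-5 - 4*(0 + V(5, -4)))² = (-5 - 4*(0 + (4 - 3*5²)))² = (-5 - 4*(0 + (4 - 3*25)))² = (-5 - 4*(0 + (4 - 75)))² = (-5 - 4*(0 - 71))² = (-5 - 4*(-71))² = (-5 + 284)² = 279² = 77841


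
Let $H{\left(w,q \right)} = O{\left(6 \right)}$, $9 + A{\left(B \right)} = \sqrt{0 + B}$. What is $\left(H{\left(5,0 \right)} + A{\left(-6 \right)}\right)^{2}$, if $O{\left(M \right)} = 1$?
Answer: $\left(8 - i \sqrt{6}\right)^{2} \approx 58.0 - 39.192 i$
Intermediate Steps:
$A{\left(B \right)} = -9 + \sqrt{B}$ ($A{\left(B \right)} = -9 + \sqrt{0 + B} = -9 + \sqrt{B}$)
$H{\left(w,q \right)} = 1$
$\left(H{\left(5,0 \right)} + A{\left(-6 \right)}\right)^{2} = \left(1 - \left(9 - \sqrt{-6}\right)\right)^{2} = \left(1 - \left(9 - i \sqrt{6}\right)\right)^{2} = \left(-8 + i \sqrt{6}\right)^{2}$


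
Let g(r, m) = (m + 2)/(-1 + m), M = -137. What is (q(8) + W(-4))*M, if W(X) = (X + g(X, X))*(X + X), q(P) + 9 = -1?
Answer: -12878/5 ≈ -2575.6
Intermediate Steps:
q(P) = -10 (q(P) = -9 - 1 = -10)
g(r, m) = (2 + m)/(-1 + m)
W(X) = 2*X*(X + (2 + X)/(-1 + X)) (W(X) = (X + (2 + X)/(-1 + X))*(X + X) = (X + (2 + X)/(-1 + X))*(2*X) = 2*X*(X + (2 + X)/(-1 + X)))
(q(8) + W(-4))*M = (-10 + 2*(-4)*(2 + (-4)²)/(-1 - 4))*(-137) = (-10 + 2*(-4)*(2 + 16)/(-5))*(-137) = (-10 + 2*(-4)*(-⅕)*18)*(-137) = (-10 + 144/5)*(-137) = (94/5)*(-137) = -12878/5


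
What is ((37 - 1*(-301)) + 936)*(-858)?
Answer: -1093092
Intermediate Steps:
((37 - 1*(-301)) + 936)*(-858) = ((37 + 301) + 936)*(-858) = (338 + 936)*(-858) = 1274*(-858) = -1093092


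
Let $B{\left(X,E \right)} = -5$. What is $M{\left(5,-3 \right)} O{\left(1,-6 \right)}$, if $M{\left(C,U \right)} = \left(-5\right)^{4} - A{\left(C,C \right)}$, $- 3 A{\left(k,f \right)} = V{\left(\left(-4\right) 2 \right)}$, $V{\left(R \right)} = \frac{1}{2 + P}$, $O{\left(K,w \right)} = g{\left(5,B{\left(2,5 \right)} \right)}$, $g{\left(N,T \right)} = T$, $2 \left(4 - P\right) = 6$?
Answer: $- \frac{28130}{9} \approx -3125.6$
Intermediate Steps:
$P = 1$ ($P = 4 - 3 = 1$)
$O{\left(K,w \right)} = -5$
$V{\left(R \right)} = \frac{1}{3}$ ($V{\left(R \right)} = \frac{1}{2 + 1} = \frac{1}{3}$)
$A{\left(k,f \right)} = - \frac{1}{9}$ ($A{\left(k,f \right)} = \left(- \frac{1}{3}\right) \frac{1}{3} = - \frac{1}{9}$)
$M{\left(C,U \right)} = \frac{5626}{9}$ ($M{\left(C,U \right)} = \left(-5\right)^{4} - - \frac{1}{9} = 625 + \frac{1}{9} = \frac{5626}{9}$)
$M{\left(5,-3 \right)} O{\left(1,-6 \right)} = \frac{5626}{9} \left(-5\right) = - \frac{28130}{9}$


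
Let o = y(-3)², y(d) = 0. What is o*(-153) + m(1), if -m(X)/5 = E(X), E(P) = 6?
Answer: -30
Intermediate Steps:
m(X) = -30 (m(X) = -5*6 = -30)
o = 0 (o = 0² = 0)
o*(-153) + m(1) = 0*(-153) - 30 = 0 - 30 = -30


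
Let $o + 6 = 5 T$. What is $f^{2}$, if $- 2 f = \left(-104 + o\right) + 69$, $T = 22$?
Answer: $\frac{4761}{4} \approx 1190.3$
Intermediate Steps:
$o = 104$ ($o = -6 + 5 \cdot 22 = -6 + 110 = 104$)
$f = - \frac{69}{2}$ ($f = - \frac{\left(-104 + 104\right) + 69}{2} = - \frac{0 + 69}{2} = \left(- \frac{1}{2}\right) 69 = - \frac{69}{2} \approx -34.5$)
$f^{2} = \left(- \frac{69}{2}\right)^{2} = \frac{4761}{4}$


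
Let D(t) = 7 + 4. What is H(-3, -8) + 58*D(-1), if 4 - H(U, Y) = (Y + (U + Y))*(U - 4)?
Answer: 509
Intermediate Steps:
H(U, Y) = 4 - (-4 + U)*(U + 2*Y) (H(U, Y) = 4 - (Y + (U + Y))*(U - 4) = 4 - (U + 2*Y)*(-4 + U) = 4 - (-4 + U)*(U + 2*Y))
D(t) = 11
H(-3, -8) + 58*D(-1) = (4 - 1*(-3)² + 4*(-3) + 8*(-8) - 2*(-3)*(-8)) + 58*11 = (4 - 1*9 - 12 - 64 - 48) + 638 = (4 - 9 - 12 - 64 - 48) + 638 = -129 + 638 = 509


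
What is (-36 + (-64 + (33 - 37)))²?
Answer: 10816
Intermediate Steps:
(-36 + (-64 + (33 - 37)))² = (-36 + (-64 - 4))² = (-36 - 68)² = (-104)² = 10816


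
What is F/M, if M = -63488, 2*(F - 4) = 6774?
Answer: -3391/63488 ≈ -0.053412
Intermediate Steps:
F = 3391 (F = 4 + (½)*6774 = 4 + 3387 = 3391)
F/M = 3391/(-63488) = 3391*(-1/63488) = -3391/63488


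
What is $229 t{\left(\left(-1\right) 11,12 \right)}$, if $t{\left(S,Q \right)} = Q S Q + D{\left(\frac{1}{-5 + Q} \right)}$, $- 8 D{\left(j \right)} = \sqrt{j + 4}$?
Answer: $-362736 - \frac{229 \sqrt{203}}{56} \approx -3.6279 \cdot 10^{5}$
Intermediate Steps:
$D{\left(j \right)} = - \frac{\sqrt{4 + j}}{8}$ ($D{\left(j \right)} = - \frac{\sqrt{j + 4}}{8} = - \frac{\sqrt{4 + j}}{8}$)
$t{\left(S,Q \right)} = - \frac{\sqrt{4 + \frac{1}{-5 + Q}}}{8} + S Q^{2}$ ($t{\left(S,Q \right)} = Q S Q - \frac{\sqrt{4 + \frac{1}{-5 + Q}}}{8} = S Q^{2} - \frac{\sqrt{4 + \frac{1}{-5 + Q}}}{8} = - \frac{\sqrt{4 + \frac{1}{-5 + Q}}}{8} + S Q^{2}$)
$229 t{\left(\left(-1\right) 11,12 \right)} = 229 \left(- \frac{\sqrt{\frac{-19 + 4 \cdot 12}{-5 + 12}}}{8} + \left(-1\right) 11 \cdot 12^{2}\right) = 229 \left(- \frac{\sqrt{\frac{-19 + 48}{7}}}{8} - 1584\right) = 229 \left(- \frac{\sqrt{\frac{1}{7} \cdot 29}}{8} - 1584\right) = 229 \left(- \frac{\sqrt{\frac{29}{7}}}{8} - 1584\right) = 229 \left(- \frac{\frac{1}{7} \sqrt{203}}{8} - 1584\right) = 229 \left(- \frac{\sqrt{203}}{56} - 1584\right) = 229 \left(-1584 - \frac{\sqrt{203}}{56}\right) = -362736 - \frac{229 \sqrt{203}}{56}$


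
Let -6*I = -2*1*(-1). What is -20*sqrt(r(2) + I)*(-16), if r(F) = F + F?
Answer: 320*sqrt(33)/3 ≈ 612.75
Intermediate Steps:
r(F) = 2*F
I = -1/3 (I = -(-2*1)*(-1)/6 = -(-1)*(-1)/3 = -1/6*2 = -1/3 ≈ -0.33333)
-20*sqrt(r(2) + I)*(-16) = -20*sqrt(2*2 - 1/3)*(-16) = -20*sqrt(4 - 1/3)*(-16) = -20*sqrt(33)/3*(-16) = 320*sqrt(33)/3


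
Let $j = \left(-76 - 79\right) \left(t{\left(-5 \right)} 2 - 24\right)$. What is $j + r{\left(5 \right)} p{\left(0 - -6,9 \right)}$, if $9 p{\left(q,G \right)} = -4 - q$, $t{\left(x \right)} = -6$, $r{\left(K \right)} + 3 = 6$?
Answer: $\frac{16730}{3} \approx 5576.7$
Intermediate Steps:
$r{\left(K \right)} = 3$ ($r{\left(K \right)} = -3 + 6 = 3$)
$p{\left(q,G \right)} = - \frac{4}{9} - \frac{q}{9}$ ($p{\left(q,G \right)} = \frac{-4 - q}{9} = - \frac{4}{9} - \frac{q}{9}$)
$j = 5580$ ($j = \left(-76 - 79\right) \left(\left(-6\right) 2 - 24\right) = - 155 \left(-12 - 24\right) = \left(-155\right) \left(-36\right) = 5580$)
$j + r{\left(5 \right)} p{\left(0 - -6,9 \right)} = 5580 + 3 \left(- \frac{4}{9} - \frac{0 - -6}{9}\right) = 5580 + 3 \left(- \frac{4}{9} - \frac{0 + 6}{9}\right) = 5580 + 3 \left(- \frac{4}{9} - \frac{2}{3}\right) = 5580 + 3 \left(- \frac{10}{9}\right) = 5580 - \frac{10}{3} = \frac{16730}{3}$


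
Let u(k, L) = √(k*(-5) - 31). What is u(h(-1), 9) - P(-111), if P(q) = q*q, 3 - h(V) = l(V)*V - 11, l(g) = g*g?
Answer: -12321 + I*√106 ≈ -12321.0 + 10.296*I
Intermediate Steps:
l(g) = g²
h(V) = 14 - V³ (h(V) = 3 - (V²*V - 11) = 3 - (V³ - 11) = 3 - (-11 + V³) = 3 + (11 - V³) = 14 - V³)
u(k, L) = √(-31 - 5*k) (u(k, L) = √(-5*k - 31) = √(-31 - 5*k))
P(q) = q²
u(h(-1), 9) - P(-111) = √(-31 - 5*(14 - 1*(-1)³)) - 1*(-111)² = √(-31 - 5*(14 - 1*(-1))) - 1*12321 = √(-31 - 5*(14 + 1)) - 12321 = √(-31 - 5*15) - 12321 = √(-31 - 75) - 12321 = √(-106) - 12321 = I*√106 - 12321 = -12321 + I*√106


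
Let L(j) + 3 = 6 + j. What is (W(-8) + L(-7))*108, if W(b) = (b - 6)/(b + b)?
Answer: -675/2 ≈ -337.50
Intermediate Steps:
L(j) = 3 + j (L(j) = -3 + (6 + j) = 3 + j)
W(b) = (-6 + b)/(2*b) (W(b) = (-6 + b)/((2*b)) = (-6 + b)*(1/(2*b)) = (-6 + b)/(2*b))
(W(-8) + L(-7))*108 = ((½)*(-6 - 8)/(-8) + (3 - 7))*108 = ((½)*(-⅛)*(-14) - 4)*108 = (7/8 - 4)*108 = -25/8*108 = -675/2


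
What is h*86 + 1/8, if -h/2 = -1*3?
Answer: 4129/8 ≈ 516.13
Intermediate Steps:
h = 6 (h = -(-2)*3 = -2*(-3) = 6)
h*86 + 1/8 = 6*86 + 1/8 = 516 + ⅛ = 4129/8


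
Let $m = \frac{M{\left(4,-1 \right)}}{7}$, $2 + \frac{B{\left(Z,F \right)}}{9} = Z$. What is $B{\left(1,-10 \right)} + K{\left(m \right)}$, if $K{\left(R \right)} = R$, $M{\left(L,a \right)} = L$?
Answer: $- \frac{59}{7} \approx -8.4286$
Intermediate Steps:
$B{\left(Z,F \right)} = -18 + 9 Z$
$m = \frac{4}{7} \approx 0.57143$
$B{\left(1,-10 \right)} + K{\left(m \right)} = \left(-18 + 9 \cdot 1\right) + \frac{4}{7} = \left(-18 + 9\right) + \frac{4}{7} = -9 + \frac{4}{7} = - \frac{59}{7}$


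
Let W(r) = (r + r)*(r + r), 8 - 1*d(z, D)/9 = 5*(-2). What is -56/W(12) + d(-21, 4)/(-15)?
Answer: -3923/360 ≈ -10.897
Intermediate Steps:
d(z, D) = 162 (d(z, D) = 72 - 45*(-2) = 72 - 9*(-10) = 72 + 90 = 162)
W(r) = 4*r**2 (W(r) = (2*r)*(2*r) = 4*r**2)
-56/W(12) + d(-21, 4)/(-15) = -56/(4*12**2) + 162/(-15) = -56/(4*144) + 162*(-1/15) = -56/576 - 54/5 = -56*1/576 - 54/5 = -7/72 - 54/5 = -3923/360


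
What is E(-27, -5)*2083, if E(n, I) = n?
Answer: -56241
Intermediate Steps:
E(-27, -5)*2083 = -27*2083 = -56241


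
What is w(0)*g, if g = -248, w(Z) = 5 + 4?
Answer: -2232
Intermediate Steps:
w(Z) = 9
w(0)*g = 9*(-248) = -2232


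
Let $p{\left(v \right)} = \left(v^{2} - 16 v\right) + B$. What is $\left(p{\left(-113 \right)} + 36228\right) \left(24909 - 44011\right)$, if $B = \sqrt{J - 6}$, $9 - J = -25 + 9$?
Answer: $-970477110 - 19102 \sqrt{19} \approx -9.7056 \cdot 10^{8}$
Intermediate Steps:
$J = 25$ ($J = 9 - \left(-25 + 9\right) = 9 - -16 = 9 + 16 = 25$)
$B = \sqrt{19}$ ($B = \sqrt{25 - 6} = \sqrt{19} \approx 4.3589$)
$p{\left(v \right)} = \sqrt{19} + v^{2} - 16 v$ ($p{\left(v \right)} = \left(v^{2} - 16 v\right) + \sqrt{19} = \sqrt{19} + v^{2} - 16 v$)
$\left(p{\left(-113 \right)} + 36228\right) \left(24909 - 44011\right) = \left(\left(\sqrt{19} + \left(-113\right)^{2} - -1808\right) + 36228\right) \left(24909 - 44011\right) = \left(\left(\sqrt{19} + 12769 + 1808\right) + 36228\right) \left(-19102\right) = \left(\left(14577 + \sqrt{19}\right) + 36228\right) \left(-19102\right) = \left(50805 + \sqrt{19}\right) \left(-19102\right) = -970477110 - 19102 \sqrt{19}$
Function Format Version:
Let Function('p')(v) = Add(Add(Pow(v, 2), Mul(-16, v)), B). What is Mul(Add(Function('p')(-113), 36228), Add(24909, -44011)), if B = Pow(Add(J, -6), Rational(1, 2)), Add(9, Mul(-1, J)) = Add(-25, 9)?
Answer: Add(-970477110, Mul(-19102, Pow(19, Rational(1, 2)))) ≈ -9.7056e+8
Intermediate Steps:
J = 25 (J = Add(9, Mul(-1, Add(-25, 9))) = Add(9, Mul(-1, -16)) = Add(9, 16) = 25)
B = Pow(19, Rational(1, 2)) (B = Pow(Add(25, -6), Rational(1, 2)) = Pow(19, Rational(1, 2)) ≈ 4.3589)
Function('p')(v) = Add(Pow(19, Rational(1, 2)), Pow(v, 2), Mul(-16, v)) (Function('p')(v) = Add(Add(Pow(v, 2), Mul(-16, v)), Pow(19, Rational(1, 2))) = Add(Pow(19, Rational(1, 2)), Pow(v, 2), Mul(-16, v)))
Mul(Add(Function('p')(-113), 36228), Add(24909, -44011)) = Mul(Add(Add(Pow(19, Rational(1, 2)), Pow(-113, 2), Mul(-16, -113)), 36228), Add(24909, -44011)) = Mul(Add(Add(Pow(19, Rational(1, 2)), 12769, 1808), 36228), -19102) = Mul(Add(Add(14577, Pow(19, Rational(1, 2))), 36228), -19102) = Mul(Add(50805, Pow(19, Rational(1, 2))), -19102) = Add(-970477110, Mul(-19102, Pow(19, Rational(1, 2))))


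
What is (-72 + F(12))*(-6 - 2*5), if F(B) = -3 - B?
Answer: 1392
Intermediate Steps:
(-72 + F(12))*(-6 - 2*5) = (-72 + (-3 - 1*12))*(-6 - 2*5) = (-72 + (-3 - 12))*(-6 - 10) = (-72 - 15)*(-16) = -87*(-16) = 1392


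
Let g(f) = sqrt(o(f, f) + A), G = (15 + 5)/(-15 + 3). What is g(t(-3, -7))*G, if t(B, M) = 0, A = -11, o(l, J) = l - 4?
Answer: -5*I*sqrt(15)/3 ≈ -6.455*I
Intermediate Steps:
G = -5/3 (G = 20/(-12) = 20*(-1/12) = -5/3 ≈ -1.6667)
o(l, J) = -4 + l
g(f) = sqrt(-15 + f) (g(f) = sqrt((-4 + f) - 11) = sqrt(-15 + f))
g(t(-3, -7))*G = sqrt(-15 + 0)*(-5/3) = sqrt(-15)*(-5/3) = (I*sqrt(15))*(-5/3) = -5*I*sqrt(15)/3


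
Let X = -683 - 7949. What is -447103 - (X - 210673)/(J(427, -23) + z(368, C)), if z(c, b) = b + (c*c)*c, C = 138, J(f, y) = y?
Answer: -968777852732/2166789 ≈ -4.4710e+5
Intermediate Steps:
X = -8632
z(c, b) = b + c³ (z(c, b) = b + c²*c = b + c³)
-447103 - (X - 210673)/(J(427, -23) + z(368, C)) = -447103 - (-8632 - 210673)/(-23 + (138 + 368³)) = -447103 - (-219305)/(-23 + (138 + 49836032)) = -447103 - (-219305)/(-23 + 49836170) = -447103 - (-219305)/49836147 = -447103 - 1*(-9535/2166789) = -447103 + 9535/2166789 = -968777852732/2166789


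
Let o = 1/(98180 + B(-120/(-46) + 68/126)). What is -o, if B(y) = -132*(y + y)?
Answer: -483/47019484 ≈ -1.0272e-5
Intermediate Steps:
B(y) = -264*y
o = 483/47019484 (o = 1/(98180 - 264*(-120/(-46) + 68/126)) = 1/(98180 - 264*(-120*(-1/46) + 68*(1/126))) = 1/(98180 - 264*(60/23 + 34/63)) = 1/(98180 - 264*4562/1449) = 1/(98180 - 401456/483) = 1/(47019484/483) = 483/47019484 ≈ 1.0272e-5)
-o = -1*483/47019484 = -483/47019484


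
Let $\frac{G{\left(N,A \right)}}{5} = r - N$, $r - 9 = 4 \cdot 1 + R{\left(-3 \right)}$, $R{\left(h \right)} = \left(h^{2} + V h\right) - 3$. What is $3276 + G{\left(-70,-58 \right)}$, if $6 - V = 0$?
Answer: $3631$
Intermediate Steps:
$V = 6$ ($V = 6 - 0 = 6 + 0 = 6$)
$R{\left(h \right)} = -3 + h^{2} + 6 h$ ($R{\left(h \right)} = \left(h^{2} + 6 h\right) - 3 = -3 + h^{2} + 6 h$)
$r = 1$ ($r = 9 + \left(4 \cdot 1 + \left(-3 + \left(-3\right)^{2} + 6 \left(-3\right)\right)\right) = 9 + \left(4 - 12\right) = 9 - 8 = 1$)
$G{\left(N,A \right)} = 5 - 5 N$ ($G{\left(N,A \right)} = 5 \left(1 - N\right) = 5 - 5 N$)
$3276 + G{\left(-70,-58 \right)} = 3276 + \left(5 - -350\right) = 3276 + \left(5 + 350\right) = 3276 + 355 = 3631$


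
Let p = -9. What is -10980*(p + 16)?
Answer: -76860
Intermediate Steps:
-10980*(p + 16) = -10980*(-9 + 16) = -10980*7 = -915*84 = -76860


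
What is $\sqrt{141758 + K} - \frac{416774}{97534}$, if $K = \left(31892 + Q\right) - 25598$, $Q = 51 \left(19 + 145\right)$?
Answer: $- \frac{208387}{48767} + 16 \sqrt{611} \approx 391.22$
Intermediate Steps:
$Q = 8364$ ($Q = 51 \cdot 164 = 8364$)
$K = 14658$ ($K = \left(31892 + 8364\right) - 25598 = 40256 - 25598 = 14658$)
$\sqrt{141758 + K} - \frac{416774}{97534} = \sqrt{141758 + 14658} - \frac{416774}{97534} = \sqrt{156416} - 416774 \cdot \frac{1}{97534} = 16 \sqrt{611} - \frac{208387}{48767} = - \frac{208387}{48767} + 16 \sqrt{611}$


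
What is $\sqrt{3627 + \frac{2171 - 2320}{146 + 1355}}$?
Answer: $\frac{\sqrt{8171410978}}{1501} \approx 60.224$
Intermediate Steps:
$\sqrt{3627 + \frac{2171 - 2320}{146 + 1355}} = \sqrt{3627 - \frac{149}{1501}} = \sqrt{\frac{5443978}{1501}} = \frac{\sqrt{8171410978}}{1501}$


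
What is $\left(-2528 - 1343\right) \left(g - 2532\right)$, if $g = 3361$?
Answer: $-3209059$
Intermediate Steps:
$\left(-2528 - 1343\right) \left(g - 2532\right) = \left(-2528 - 1343\right) \left(3361 - 2532\right) = \left(-3871\right) 829 = -3209059$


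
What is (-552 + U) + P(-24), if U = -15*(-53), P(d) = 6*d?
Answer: 99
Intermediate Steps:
U = 795
(-552 + U) + P(-24) = (-552 + 795) + 6*(-24) = 243 - 144 = 99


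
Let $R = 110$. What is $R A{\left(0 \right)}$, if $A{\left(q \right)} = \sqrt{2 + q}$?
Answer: $110 \sqrt{2} \approx 155.56$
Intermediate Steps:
$R A{\left(0 \right)} = 110 \sqrt{2 + 0} = 110 \sqrt{2}$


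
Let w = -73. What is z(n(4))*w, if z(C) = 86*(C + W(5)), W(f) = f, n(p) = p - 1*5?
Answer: -25112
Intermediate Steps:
n(p) = -5 + p (n(p) = p - 5 = -5 + p)
z(C) = 430 + 86*C (z(C) = 86*(C + 5) = 86*(5 + C) = 430 + 86*C)
z(n(4))*w = (430 + 86*(-5 + 4))*(-73) = (430 + 86*(-1))*(-73) = (430 - 86)*(-73) = 344*(-73) = -25112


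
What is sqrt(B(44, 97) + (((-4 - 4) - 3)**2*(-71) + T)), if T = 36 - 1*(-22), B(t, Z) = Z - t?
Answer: 4*I*sqrt(530) ≈ 92.087*I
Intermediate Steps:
T = 58 (T = 36 + 22 = 58)
sqrt(B(44, 97) + (((-4 - 4) - 3)**2*(-71) + T)) = sqrt((97 - 1*44) + (((-4 - 4) - 3)**2*(-71) + 58)) = sqrt((97 - 44) + ((-8 - 3)**2*(-71) + 58)) = sqrt(53 + ((-11)**2*(-71) + 58)) = sqrt(53 + (121*(-71) + 58)) = sqrt(53 + (-8591 + 58)) = sqrt(53 - 8533) = sqrt(-8480) = 4*I*sqrt(530)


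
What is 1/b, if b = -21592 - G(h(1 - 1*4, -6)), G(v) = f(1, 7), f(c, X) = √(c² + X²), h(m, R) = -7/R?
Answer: -10796/233107207 + 5*√2/466214414 ≈ -4.6298e-5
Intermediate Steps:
f(c, X) = √(X² + c²)
G(v) = 5*√2 (G(v) = √(7² + 1²) = √(49 + 1) = √50 = 5*√2)
b = -21592 - 5*√2 ≈ -21599.
1/b = 1/(-21592 - 5*√2)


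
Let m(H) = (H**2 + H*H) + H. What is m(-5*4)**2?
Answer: 608400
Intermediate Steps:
m(H) = H + 2*H**2 (m(H) = (H**2 + H**2) + H = 2*H**2 + H = H + 2*H**2)
m(-5*4)**2 = ((-5*4)*(1 + 2*(-5*4)))**2 = (-20*(1 + 2*(-20)))**2 = (-20*(1 - 40))**2 = (-20*(-39))**2 = 780**2 = 608400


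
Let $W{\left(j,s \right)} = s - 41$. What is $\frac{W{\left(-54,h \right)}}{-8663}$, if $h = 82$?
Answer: $- \frac{41}{8663} \approx -0.0047328$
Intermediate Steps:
$W{\left(j,s \right)} = -41 + s$
$\frac{W{\left(-54,h \right)}}{-8663} = \frac{-41 + 82}{-8663} = 41 \left(- \frac{1}{8663}\right) = - \frac{41}{8663}$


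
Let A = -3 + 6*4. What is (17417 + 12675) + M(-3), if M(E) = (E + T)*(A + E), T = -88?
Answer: 28454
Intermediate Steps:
A = 21 (A = -3 + 24 = 21)
M(E) = (-88 + E)*(21 + E) (M(E) = (E - 88)*(21 + E) = (-88 + E)*(21 + E))
(17417 + 12675) + M(-3) = (17417 + 12675) + (-1848 + (-3)**2 - 67*(-3)) = 30092 + (-1848 + 9 + 201) = 30092 - 1638 = 28454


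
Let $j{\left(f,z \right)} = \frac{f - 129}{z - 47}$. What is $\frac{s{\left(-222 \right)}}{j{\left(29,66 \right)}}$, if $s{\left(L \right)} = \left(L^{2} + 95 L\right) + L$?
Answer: $- \frac{132867}{25} \approx -5314.7$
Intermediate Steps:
$s{\left(L \right)} = L^{2} + 96 L$
$j{\left(f,z \right)} = \frac{-129 + f}{-47 + z}$
$\frac{s{\left(-222 \right)}}{j{\left(29,66 \right)}} = \frac{\left(-222\right) \left(96 - 222\right)}{\frac{1}{-47 + 66} \left(-129 + 29\right)} = \frac{\left(-222\right) \left(-126\right)}{\frac{1}{19} \left(-100\right)} = \frac{27972}{\frac{1}{19} \left(-100\right)} = \frac{27972}{- \frac{100}{19}} = 27972 \left(- \frac{19}{100}\right) = - \frac{132867}{25}$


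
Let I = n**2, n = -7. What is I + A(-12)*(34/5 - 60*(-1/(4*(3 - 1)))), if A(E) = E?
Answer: -613/5 ≈ -122.60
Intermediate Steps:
I = 49 (I = (-7)**2 = 49)
I + A(-12)*(34/5 - 60*(-1/(4*(3 - 1)))) = 49 - 12*(34/5 - 60*(-1/(4*(3 - 1)))) = 49 - 12*(34*(1/5) - 60/((-4*2))) = 49 - 12*(34/5 - 60/(-8)) = 49 - 12*(34/5 - 60*(-1/8)) = 49 - 12*(34/5 + 15/2) = 49 - 12*143/10 = 49 - 858/5 = -613/5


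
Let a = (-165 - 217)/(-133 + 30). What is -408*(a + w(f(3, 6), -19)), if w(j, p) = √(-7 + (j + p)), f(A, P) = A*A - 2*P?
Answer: -155856/103 - 408*I*√29 ≈ -1513.2 - 2197.1*I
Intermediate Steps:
a = 382/103 (a = -382/(-103) = -382*(-1/103) = 382/103 ≈ 3.7087)
f(A, P) = A² - 2*P
w(j, p) = √(-7 + j + p)
-408*(a + w(f(3, 6), -19)) = -408*(382/103 + √(-7 + (3² - 2*6) - 19)) = -408*(382/103 + √(-7 + (9 - 12) - 19)) = -408*(382/103 + √(-7 - 3 - 19)) = -408*(382/103 + √(-29)) = -408*(382/103 + I*√29) = -155856/103 - 408*I*√29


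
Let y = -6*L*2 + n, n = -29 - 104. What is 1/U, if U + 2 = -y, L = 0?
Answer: 1/131 ≈ 0.0076336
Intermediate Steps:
n = -133
y = -133 (y = -6*0*2 - 133 = 0*2 - 133 = 0 - 133 = -133)
U = 131 (U = -2 - 1*(-133) = -2 + 133 = 131)
1/U = 1/131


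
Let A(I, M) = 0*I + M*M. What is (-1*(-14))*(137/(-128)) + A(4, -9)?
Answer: 4225/64 ≈ 66.016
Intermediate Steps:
A(I, M) = M² (A(I, M) = 0 + M² = M²)
(-1*(-14))*(137/(-128)) + A(4, -9) = (-1*(-14))*(137/(-128)) + (-9)² = 14*(137*(-1/128)) + 81 = 14*(-137/128) + 81 = -959/64 + 81 = 4225/64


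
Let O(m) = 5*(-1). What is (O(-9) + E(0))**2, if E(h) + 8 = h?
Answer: 169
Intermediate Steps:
E(h) = -8 + h
O(m) = -5
(O(-9) + E(0))**2 = (-5 + (-8 + 0))**2 = (-5 - 8)**2 = (-13)**2 = 169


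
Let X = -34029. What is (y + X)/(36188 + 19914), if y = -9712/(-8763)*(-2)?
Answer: -298215551/491621826 ≈ -0.60660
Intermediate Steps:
y = -19424/8763 (y = -9712*(-1/8763)*(-2) = (9712/8763)*(-2) = -19424/8763 ≈ -2.2166)
(y + X)/(36188 + 19914) = (-19424/8763 - 34029)/(36188 + 19914) = -298215551/8763/56102 = -298215551/8763*1/56102 = -298215551/491621826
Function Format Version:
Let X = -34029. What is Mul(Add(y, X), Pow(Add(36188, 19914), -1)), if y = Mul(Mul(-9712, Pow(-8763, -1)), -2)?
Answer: Rational(-298215551, 491621826) ≈ -0.60660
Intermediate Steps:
y = Rational(-19424, 8763) (y = Mul(Mul(-9712, Rational(-1, 8763)), -2) = Mul(Rational(9712, 8763), -2) = Rational(-19424, 8763) ≈ -2.2166)
Mul(Add(y, X), Pow(Add(36188, 19914), -1)) = Mul(Add(Rational(-19424, 8763), -34029), Pow(Add(36188, 19914), -1)) = Mul(Rational(-298215551, 8763), Pow(56102, -1)) = Mul(Rational(-298215551, 8763), Rational(1, 56102)) = Rational(-298215551, 491621826)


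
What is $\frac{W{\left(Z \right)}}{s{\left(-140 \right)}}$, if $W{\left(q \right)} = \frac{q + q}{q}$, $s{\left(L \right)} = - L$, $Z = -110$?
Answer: $\frac{1}{70} \approx 0.014286$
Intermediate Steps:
$W{\left(q \right)} = 2$ ($W{\left(q \right)} = \frac{2 q}{q} = 2$)
$\frac{W{\left(Z \right)}}{s{\left(-140 \right)}} = \frac{2}{\left(-1\right) \left(-140\right)} = \frac{2}{140} = 2 \cdot \frac{1}{140} = \frac{1}{70}$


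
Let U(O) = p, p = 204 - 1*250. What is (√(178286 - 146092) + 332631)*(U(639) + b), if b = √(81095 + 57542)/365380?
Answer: -(332631 + √32194)*(16807480 - √138637)/365380 ≈ -1.5309e+7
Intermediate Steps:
p = -46 (p = 204 - 250 = -46)
U(O) = -46
b = √138637/365380 (b = √138637*(1/365380) = √138637/365380 ≈ 0.0010190)
(√(178286 - 146092) + 332631)*(U(639) + b) = (√(178286 - 146092) + 332631)*(-46 + √138637/365380) = (√32194 + 332631)*(-46 + √138637/365380) = (332631 + √32194)*(-46 + √138637/365380) = (-46 + √138637/365380)*(332631 + √32194)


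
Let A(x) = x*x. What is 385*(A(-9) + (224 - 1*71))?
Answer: 90090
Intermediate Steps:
A(x) = x**2
385*(A(-9) + (224 - 1*71)) = 385*((-9)**2 + (224 - 1*71)) = 385*(81 + (224 - 71)) = 385*(81 + 153) = 385*234 = 90090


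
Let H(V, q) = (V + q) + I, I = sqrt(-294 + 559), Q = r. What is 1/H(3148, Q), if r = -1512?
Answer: 1636/2676231 - sqrt(265)/2676231 ≈ 0.00060522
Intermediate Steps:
Q = -1512
I = sqrt(265) ≈ 16.279
H(V, q) = V + q + sqrt(265) (H(V, q) = (V + q) + sqrt(265) = V + q + sqrt(265))
1/H(3148, Q) = 1/(3148 - 1512 + sqrt(265)) = 1/(1636 + sqrt(265))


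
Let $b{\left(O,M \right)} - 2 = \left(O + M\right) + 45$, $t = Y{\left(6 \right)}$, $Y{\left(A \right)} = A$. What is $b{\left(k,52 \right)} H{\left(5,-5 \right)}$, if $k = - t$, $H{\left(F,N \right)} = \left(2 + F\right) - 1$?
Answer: $558$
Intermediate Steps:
$t = 6$
$H{\left(F,N \right)} = 1 + F$
$k = -6$ ($k = \left(-1\right) 6 = -6$)
$b{\left(O,M \right)} = 47 + M + O$ ($b{\left(O,M \right)} = 2 + \left(\left(O + M\right) + 45\right) = 2 + \left(\left(M + O\right) + 45\right) = 2 + \left(45 + M + O\right) = 47 + M + O$)
$b{\left(k,52 \right)} H{\left(5,-5 \right)} = \left(47 + 52 - 6\right) \left(1 + 5\right) = 93 \cdot 6 = 558$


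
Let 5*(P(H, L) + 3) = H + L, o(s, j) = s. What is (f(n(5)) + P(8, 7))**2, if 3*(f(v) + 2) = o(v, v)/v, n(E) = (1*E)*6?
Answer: 25/9 ≈ 2.7778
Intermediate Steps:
n(E) = 6*E (n(E) = E*6 = 6*E)
P(H, L) = -3 + H/5 + L/5 (P(H, L) = -3 + (H + L)/5 = -3 + (H/5 + L/5) = -3 + H/5 + L/5)
f(v) = -5/3 (f(v) = -2 + (v/v)/3 = -2 + (1/3)*1 = -2 + 1/3 = -5/3)
(f(n(5)) + P(8, 7))**2 = (-5/3 + (-3 + (1/5)*8 + (1/5)*7))**2 = (-5/3 + (-3 + 8/5 + 7/5))**2 = (-5/3 + 0)**2 = (-5/3)**2 = 25/9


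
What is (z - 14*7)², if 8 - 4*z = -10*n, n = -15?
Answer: 71289/4 ≈ 17822.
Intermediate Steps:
z = -71/2 (z = 2 - (-5)*(-15)/2 = 2 - ¼*150 = 2 - 75/2 = -71/2 ≈ -35.500)
(z - 14*7)² = (-71/2 - 14*7)² = (-71/2 - 98)² = (-267/2)² = 71289/4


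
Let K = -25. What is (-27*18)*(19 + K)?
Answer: 2916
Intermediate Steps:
(-27*18)*(19 + K) = (-27*18)*(19 - 25) = -486*(-6) = 2916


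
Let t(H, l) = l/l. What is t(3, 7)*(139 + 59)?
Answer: 198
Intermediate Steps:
t(H, l) = 1
t(3, 7)*(139 + 59) = 1*(139 + 59) = 1*198 = 198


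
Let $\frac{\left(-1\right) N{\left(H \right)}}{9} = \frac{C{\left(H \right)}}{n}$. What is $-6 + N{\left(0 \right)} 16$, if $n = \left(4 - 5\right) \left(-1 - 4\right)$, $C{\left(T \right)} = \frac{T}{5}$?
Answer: $-6$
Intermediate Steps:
$C{\left(T \right)} = \frac{T}{5}$ ($C{\left(T \right)} = T \frac{1}{5} = \frac{T}{5}$)
$n = 5$ ($n = \left(-1\right) \left(-5\right) = 5$)
$N{\left(H \right)} = - \frac{9 H}{25}$ ($N{\left(H \right)} = - 9 \frac{\frac{1}{5} H}{5} = - 9 \frac{H}{5} \cdot \frac{1}{5} = - 9 \frac{H}{25} = - \frac{9 H}{25}$)
$-6 + N{\left(0 \right)} 16 = -6 + \left(- \frac{9}{25}\right) 0 \cdot 16 = -6 + 0 \cdot 16 = -6 + 0 = -6$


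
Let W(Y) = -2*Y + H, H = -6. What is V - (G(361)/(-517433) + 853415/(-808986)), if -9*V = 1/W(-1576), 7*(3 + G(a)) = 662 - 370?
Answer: 7293713139286144/6913741708350477 ≈ 1.0550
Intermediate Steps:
G(a) = 271/7 (G(a) = -3 + (662 - 370)/7 = -3 + (⅐)*292 = -3 + 292/7 = 271/7)
W(Y) = -6 - 2*Y (W(Y) = -2*Y - 6 = -6 - 2*Y)
V = -1/28314 (V = -1/(9*(-6 - 2*(-1576))) = -1/(9*(-6 + 3152)) = -⅑/3146 = -⅑*1/3146 = -1/28314 ≈ -3.5318e-5)
V - (G(361)/(-517433) + 853415/(-808986)) = -1/28314 - ((271/7)/(-517433) + 853415/(-808986)) = -1/28314 - ((271/7)*(-1/517433) + 853415*(-1/808986)) = -1/28314 - (-271/3622031 - 853415/808986) = -1/28314 - 1*(-3091314821071/2930172370566) = -1/28314 + 3091314821071/2930172370566 = 7293713139286144/6913741708350477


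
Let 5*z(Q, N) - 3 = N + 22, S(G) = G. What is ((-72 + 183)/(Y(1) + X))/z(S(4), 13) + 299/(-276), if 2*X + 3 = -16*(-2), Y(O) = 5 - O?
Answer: -67/228 ≈ -0.29386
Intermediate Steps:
z(Q, N) = 5 + N/5 (z(Q, N) = ⅗ + (N + 22)/5 = ⅗ + (22 + N)/5 = ⅗ + (22/5 + N/5) = 5 + N/5)
X = 29/2 (X = -3/2 + (-16*(-2))/2 = -3/2 + (½)*32 = -3/2 + 16 = 29/2 ≈ 14.500)
((-72 + 183)/(Y(1) + X))/z(S(4), 13) + 299/(-276) = ((-72 + 183)/((5 - 1*1) + 29/2))/(5 + (⅕)*13) + 299/(-276) = (111/((5 - 1) + 29/2))/(5 + 13/5) + 299*(-1/276) = (111/(4 + 29/2))/(38/5) - 13/12 = (111/(37/2))*(5/38) - 13/12 = (111*(2/37))*(5/38) - 13/12 = 6*(5/38) - 13/12 = 15/19 - 13/12 = -67/228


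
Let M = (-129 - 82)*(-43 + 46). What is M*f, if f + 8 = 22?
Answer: -8862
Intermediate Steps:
f = 14 (f = -8 + 22 = 14)
M = -633 (M = -211*3 = -633)
M*f = -633*14 = -8862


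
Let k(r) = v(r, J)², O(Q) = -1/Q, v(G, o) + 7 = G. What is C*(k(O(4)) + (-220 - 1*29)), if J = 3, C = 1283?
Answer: -4032469/16 ≈ -2.5203e+5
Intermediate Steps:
v(G, o) = -7 + G
O(Q) = -1/Q
k(r) = (-7 + r)²
C*(k(O(4)) + (-220 - 1*29)) = 1283*((-7 - 1/4)² + (-220 - 1*29)) = 1283*((-7 - 1*¼)² + (-220 - 29)) = 1283*((-7 - ¼)² - 249) = 1283*((-29/4)² - 249) = 1283*(841/16 - 249) = 1283*(-3143/16) = -4032469/16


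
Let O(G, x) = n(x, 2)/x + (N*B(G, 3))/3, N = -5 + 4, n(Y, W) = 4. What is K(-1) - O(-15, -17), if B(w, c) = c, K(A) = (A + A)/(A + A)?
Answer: 38/17 ≈ 2.2353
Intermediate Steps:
K(A) = 1 (K(A) = (2*A)/((2*A)) = (2*A)*(1/(2*A)) = 1)
N = -1
O(G, x) = -1 + 4/x (O(G, x) = 4/x - 1*3/3 = 4/x - 3*⅓ = 4/x - 1 = -1 + 4/x)
K(-1) - O(-15, -17) = 1 - (4 - 1*(-17))/(-17) = 1 - (-1)*(4 + 17)/17 = 1 - (-1)*21/17 = 1 - 1*(-21/17) = 1 + 21/17 = 38/17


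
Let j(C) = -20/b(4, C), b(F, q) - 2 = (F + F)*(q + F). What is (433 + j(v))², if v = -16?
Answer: 414570321/2209 ≈ 1.8767e+5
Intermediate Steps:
b(F, q) = 2 + 2*F*(F + q) (b(F, q) = 2 + (F + F)*(q + F) = 2 + (2*F)*(F + q) = 2 + 2*F*(F + q))
j(C) = -20/(34 + 8*C) (j(C) = -20/(2 + 2*4² + 2*4*C) = -20/(2 + 2*16 + 8*C) = -20/(2 + 32 + 8*C) = -20/(34 + 8*C))
(433 + j(v))² = (433 - 10/(17 + 4*(-16)))² = (433 - 10/(17 - 64))² = (433 - 10/(-47))² = (433 - 10*(-1/47))² = (433 + 10/47)² = (20361/47)² = 414570321/2209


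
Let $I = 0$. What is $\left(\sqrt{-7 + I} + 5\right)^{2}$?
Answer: $\left(5 + i \sqrt{7}\right)^{2} \approx 18.0 + 26.458 i$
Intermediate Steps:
$\left(\sqrt{-7 + I} + 5\right)^{2} = \left(\sqrt{-7 + 0} + 5\right)^{2} = \left(\sqrt{-7} + 5\right)^{2} = \left(i \sqrt{7} + 5\right)^{2} = \left(5 + i \sqrt{7}\right)^{2}$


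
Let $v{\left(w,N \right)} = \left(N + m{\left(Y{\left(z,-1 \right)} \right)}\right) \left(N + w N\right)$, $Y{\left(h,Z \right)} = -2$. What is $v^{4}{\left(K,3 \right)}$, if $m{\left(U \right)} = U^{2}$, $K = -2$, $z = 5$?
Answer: $194481$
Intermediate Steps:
$v{\left(w,N \right)} = \left(4 + N\right) \left(N + N w\right)$ ($v{\left(w,N \right)} = \left(N + \left(-2\right)^{2}\right) \left(N + w N\right) = \left(N + 4\right) \left(N + N w\right) = \left(4 + N\right) \left(N + N w\right)$)
$v^{4}{\left(K,3 \right)} = \left(3 \left(4 + 3 + 4 \left(-2\right) + 3 \left(-2\right)\right)\right)^{4} = \left(3 \left(4 + 3 - 8 - 6\right)\right)^{4} = \left(3 \left(-7\right)\right)^{4} = \left(-21\right)^{4} = 194481$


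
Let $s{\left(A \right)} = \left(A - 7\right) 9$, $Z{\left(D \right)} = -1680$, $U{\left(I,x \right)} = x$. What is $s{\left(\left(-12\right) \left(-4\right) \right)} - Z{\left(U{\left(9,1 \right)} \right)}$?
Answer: $2049$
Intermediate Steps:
$s{\left(A \right)} = -63 + 9 A$ ($s{\left(A \right)} = \left(-7 + A\right) 9 = -63 + 9 A$)
$s{\left(\left(-12\right) \left(-4\right) \right)} - Z{\left(U{\left(9,1 \right)} \right)} = \left(-63 + 9 \left(\left(-12\right) \left(-4\right)\right)\right) - -1680 = \left(-63 + 9 \cdot 48\right) + 1680 = \left(-63 + 432\right) + 1680 = 369 + 1680 = 2049$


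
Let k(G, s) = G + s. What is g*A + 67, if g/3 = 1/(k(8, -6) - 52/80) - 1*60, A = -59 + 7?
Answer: 83803/9 ≈ 9311.4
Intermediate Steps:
A = -52
g = -1600/9 (g = 3*(1/((8 - 6) - 52/80) - 1*60) = 3*(1/(2 - 52*1/80) - 60) = 3*(1/(2 - 13/20) - 60) = 3*(1/(27/20) - 60) = 3*(20/27 - 60) = 3*(-1600/27) = -1600/9 ≈ -177.78)
g*A + 67 = -1600/9*(-52) + 67 = 83200/9 + 67 = 83803/9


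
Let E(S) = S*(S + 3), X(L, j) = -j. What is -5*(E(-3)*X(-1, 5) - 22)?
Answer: 110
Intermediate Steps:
E(S) = S*(3 + S)
-5*(E(-3)*X(-1, 5) - 22) = -5*((-3*(3 - 3))*(-1*5) - 22) = -5*(-3*0*(-5) - 22) = -5*(0*(-5) - 22) = -5*(0 - 22) = -5*(-22) = 110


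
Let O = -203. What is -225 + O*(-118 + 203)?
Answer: -17480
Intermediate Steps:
-225 + O*(-118 + 203) = -225 - 203*(-118 + 203) = -225 - 203*85 = -225 - 17255 = -17480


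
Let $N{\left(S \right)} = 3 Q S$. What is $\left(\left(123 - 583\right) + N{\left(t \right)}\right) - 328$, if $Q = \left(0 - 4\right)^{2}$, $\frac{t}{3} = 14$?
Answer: $1228$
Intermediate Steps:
$t = 42$ ($t = 3 \cdot 14 = 42$)
$Q = 16$ ($Q = \left(-4\right)^{2} = 16$)
$N{\left(S \right)} = 48 S$ ($N{\left(S \right)} = 3 \cdot 16 S = 48 S$)
$\left(\left(123 - 583\right) + N{\left(t \right)}\right) - 328 = \left(\left(123 - 583\right) + 48 \cdot 42\right) - 328 = \left(-460 + 2016\right) - 328 = 1556 - 328 = 1228$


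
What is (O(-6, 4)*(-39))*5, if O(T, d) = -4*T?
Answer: -4680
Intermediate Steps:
(O(-6, 4)*(-39))*5 = (-4*(-6)*(-39))*5 = (24*(-39))*5 = -936*5 = -4680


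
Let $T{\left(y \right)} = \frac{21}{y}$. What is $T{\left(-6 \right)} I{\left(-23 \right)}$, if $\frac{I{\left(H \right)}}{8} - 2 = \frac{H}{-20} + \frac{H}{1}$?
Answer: $\frac{2779}{5} \approx 555.8$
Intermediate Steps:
$I{\left(H \right)} = 16 + \frac{38 H}{5}$ ($I{\left(H \right)} = 16 + 8 \left(\frac{H}{-20} + \frac{H}{1}\right) = 16 + 8 \left(H \left(- \frac{1}{20}\right) + H 1\right) = 16 + 8 \left(- \frac{H}{20} + H\right) = 16 + 8 \frac{19 H}{20} = 16 + \frac{38 H}{5}$)
$T{\left(-6 \right)} I{\left(-23 \right)} = \frac{21}{-6} \left(16 + \frac{38}{5} \left(-23\right)\right) = 21 \left(- \frac{1}{6}\right) \left(16 - \frac{874}{5}\right) = \left(- \frac{7}{2}\right) \left(- \frac{794}{5}\right) = \frac{2779}{5}$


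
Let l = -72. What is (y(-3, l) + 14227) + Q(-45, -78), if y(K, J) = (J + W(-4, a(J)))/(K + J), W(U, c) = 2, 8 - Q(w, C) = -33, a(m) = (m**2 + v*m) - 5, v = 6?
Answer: 214034/15 ≈ 14269.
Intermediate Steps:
a(m) = -5 + m**2 + 6*m (a(m) = (m**2 + 6*m) - 5 = -5 + m**2 + 6*m)
Q(w, C) = 41 (Q(w, C) = 8 - 1*(-33) = 8 + 33 = 41)
y(K, J) = (2 + J)/(J + K) (y(K, J) = (J + 2)/(K + J) = (2 + J)/(J + K))
(y(-3, l) + 14227) + Q(-45, -78) = ((2 - 72)/(-72 - 3) + 14227) + 41 = (-70/(-75) + 14227) + 41 = (-1/75*(-70) + 14227) + 41 = (14/15 + 14227) + 41 = 213419/15 + 41 = 214034/15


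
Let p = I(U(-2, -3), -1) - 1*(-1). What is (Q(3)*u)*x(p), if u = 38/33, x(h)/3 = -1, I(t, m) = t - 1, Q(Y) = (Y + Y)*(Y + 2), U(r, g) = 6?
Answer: -1140/11 ≈ -103.64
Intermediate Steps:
Q(Y) = 2*Y*(2 + Y) (Q(Y) = (2*Y)*(2 + Y) = 2*Y*(2 + Y))
I(t, m) = -1 + t
p = 6 (p = (-1 + 6) - 1*(-1) = 5 + 1 = 6)
x(h) = -3 (x(h) = 3*(-1) = -3)
u = 38/33 (u = 38*(1/33) = 38/33 ≈ 1.1515)
(Q(3)*u)*x(p) = ((2*3*(2 + 3))*(38/33))*(-3) = ((2*3*5)*(38/33))*(-3) = (30*(38/33))*(-3) = (380/11)*(-3) = -1140/11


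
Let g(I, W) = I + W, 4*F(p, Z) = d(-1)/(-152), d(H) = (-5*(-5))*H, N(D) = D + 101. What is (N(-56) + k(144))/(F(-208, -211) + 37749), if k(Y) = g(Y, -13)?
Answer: 107008/22951417 ≈ 0.0046624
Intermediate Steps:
N(D) = 101 + D
d(H) = 25*H
F(p, Z) = 25/608 (F(p, Z) = ((25*(-1))/(-152))/4 = (-25*(-1/152))/4 = (1/4)*(25/152) = 25/608)
k(Y) = -13 + Y (k(Y) = Y - 13 = -13 + Y)
(N(-56) + k(144))/(F(-208, -211) + 37749) = ((101 - 56) + (-13 + 144))/(25/608 + 37749) = (45 + 131)/(22951417/608) = 176*(608/22951417) = 107008/22951417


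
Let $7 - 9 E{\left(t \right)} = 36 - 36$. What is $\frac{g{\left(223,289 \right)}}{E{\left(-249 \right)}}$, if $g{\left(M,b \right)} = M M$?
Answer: $\frac{447561}{7} \approx 63937.0$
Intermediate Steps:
$E{\left(t \right)} = \frac{7}{9}$ ($E{\left(t \right)} = \frac{7}{9} - \frac{36 - 36}{9} = \frac{7}{9} - 0 = \frac{7}{9} + 0 = \frac{7}{9}$)
$g{\left(M,b \right)} = M^{2}$
$\frac{g{\left(223,289 \right)}}{E{\left(-249 \right)}} = \frac{223^{2}}{\frac{7}{9}} = 49729 \cdot \frac{9}{7} = \frac{447561}{7}$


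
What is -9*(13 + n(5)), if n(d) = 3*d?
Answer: -252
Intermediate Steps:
-9*(13 + n(5)) = -9*(13 + 3*5) = -9*(13 + 15) = -9*28 = -252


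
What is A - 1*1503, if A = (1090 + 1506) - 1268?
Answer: -175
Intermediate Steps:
A = 1328 (A = 2596 - 1268 = 1328)
A - 1*1503 = 1328 - 1*1503 = 1328 - 1503 = -175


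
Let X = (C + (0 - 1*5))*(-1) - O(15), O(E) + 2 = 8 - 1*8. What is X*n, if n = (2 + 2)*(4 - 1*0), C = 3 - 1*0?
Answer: 64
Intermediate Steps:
O(E) = -2 (O(E) = -2 + (8 - 1*8) = -2 + (8 - 8) = -2 + 0 = -2)
C = 3 (C = 3 + 0 = 3)
n = 16 (n = 4*(4 + 0) = 4*4 = 16)
X = 4 (X = (3 + (0 - 1*5))*(-1) - 1*(-2) = (3 + (0 - 5))*(-1) + 2 = (3 - 5)*(-1) + 2 = -2*(-1) + 2 = 2 + 2 = 4)
X*n = 4*16 = 64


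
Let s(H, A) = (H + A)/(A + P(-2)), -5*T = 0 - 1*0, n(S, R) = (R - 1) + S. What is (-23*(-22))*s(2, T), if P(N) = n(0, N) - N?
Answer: -1012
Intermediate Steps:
n(S, R) = -1 + R + S (n(S, R) = (-1 + R) + S = -1 + R + S)
T = 0 (T = -(0 - 1*0)/5 = -(0 + 0)/5 = -⅕*0 = 0)
P(N) = -1 (P(N) = (-1 + N + 0) - N = (-1 + N) - N = -1)
s(H, A) = (A + H)/(-1 + A) (s(H, A) = (H + A)/(A - 1) = (A + H)/(-1 + A))
(-23*(-22))*s(2, T) = (-23*(-22))*((0 + 2)/(-1 + 0)) = 506*(2/(-1)) = 506*(-1*2) = 506*(-2) = -1012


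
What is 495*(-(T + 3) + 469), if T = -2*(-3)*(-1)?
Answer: 233640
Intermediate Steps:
T = -6 (T = 6*(-1) = -6)
495*(-(T + 3) + 469) = 495*(-(-6 + 3) + 469) = 495*(-1*(-3) + 469) = 495*(3 + 469) = 495*472 = 233640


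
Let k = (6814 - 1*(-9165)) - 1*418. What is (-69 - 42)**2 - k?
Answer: -3240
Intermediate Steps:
k = 15561 (k = (6814 + 9165) - 418 = 15979 - 418 = 15561)
(-69 - 42)**2 - k = (-69 - 42)**2 - 1*15561 = (-111)**2 - 15561 = 12321 - 15561 = -3240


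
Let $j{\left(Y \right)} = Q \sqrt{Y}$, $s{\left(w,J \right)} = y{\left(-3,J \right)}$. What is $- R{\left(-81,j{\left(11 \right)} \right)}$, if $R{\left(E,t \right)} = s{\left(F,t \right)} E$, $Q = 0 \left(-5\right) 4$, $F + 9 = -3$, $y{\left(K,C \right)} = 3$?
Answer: $243$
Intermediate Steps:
$F = -12$ ($F = -9 - 3 = -12$)
$s{\left(w,J \right)} = 3$
$Q = 0$ ($Q = 0 \cdot 4 = 0$)
$j{\left(Y \right)} = 0$ ($j{\left(Y \right)} = 0 \sqrt{Y} = 0$)
$R{\left(E,t \right)} = 3 E$
$- R{\left(-81,j{\left(11 \right)} \right)} = - 3 \left(-81\right) = \left(-1\right) \left(-243\right) = 243$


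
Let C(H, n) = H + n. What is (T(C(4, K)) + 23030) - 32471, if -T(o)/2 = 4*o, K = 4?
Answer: -9505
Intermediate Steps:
T(o) = -8*o
(T(C(4, K)) + 23030) - 32471 = (-8*(4 + 4) + 23030) - 32471 = (-8*8 + 23030) - 32471 = (-64 + 23030) - 32471 = 22966 - 32471 = -9505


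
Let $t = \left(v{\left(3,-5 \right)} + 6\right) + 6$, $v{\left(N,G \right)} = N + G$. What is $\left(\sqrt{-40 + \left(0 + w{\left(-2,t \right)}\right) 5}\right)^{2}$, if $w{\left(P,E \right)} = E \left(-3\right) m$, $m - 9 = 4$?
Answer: $-1990$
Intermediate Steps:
$m = 13$ ($m = 9 + 4 = 13$)
$v{\left(N,G \right)} = G + N$
$t = 10$ ($t = \left(\left(-5 + 3\right) + 6\right) + 6 = \left(-2 + 6\right) + 6 = 4 + 6 = 10$)
$w{\left(P,E \right)} = - 39 E$ ($w{\left(P,E \right)} = E \left(-3\right) 13 = - 3 E 13 = - 39 E$)
$\left(\sqrt{-40 + \left(0 + w{\left(-2,t \right)}\right) 5}\right)^{2} = \left(\sqrt{-40 + \left(0 - 390\right) 5}\right)^{2} = \left(\sqrt{-40 - 1950}\right)^{2} = \left(\sqrt{-1990}\right)^{2} = \left(i \sqrt{1990}\right)^{2} = -1990$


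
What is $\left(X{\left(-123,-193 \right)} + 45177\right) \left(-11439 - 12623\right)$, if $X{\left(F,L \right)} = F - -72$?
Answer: $-1085821812$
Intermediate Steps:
$X{\left(F,L \right)} = 72 + F$ ($X{\left(F,L \right)} = F + 72 = 72 + F$)
$\left(X{\left(-123,-193 \right)} + 45177\right) \left(-11439 - 12623\right) = \left(\left(72 - 123\right) + 45177\right) \left(-11439 - 12623\right) = \left(-51 + 45177\right) \left(-24062\right) = 45126 \left(-24062\right) = -1085821812$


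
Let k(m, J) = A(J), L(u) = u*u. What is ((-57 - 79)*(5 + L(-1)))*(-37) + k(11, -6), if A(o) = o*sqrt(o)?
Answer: 30192 - 6*I*sqrt(6) ≈ 30192.0 - 14.697*I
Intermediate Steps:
L(u) = u**2
A(o) = o**(3/2)
k(m, J) = J**(3/2)
((-57 - 79)*(5 + L(-1)))*(-37) + k(11, -6) = ((-57 - 79)*(5 + (-1)**2))*(-37) + (-6)**(3/2) = -136*(5 + 1)*(-37) - 6*I*sqrt(6) = -136*6*(-37) - 6*I*sqrt(6) = -816*(-37) - 6*I*sqrt(6) = 30192 - 6*I*sqrt(6)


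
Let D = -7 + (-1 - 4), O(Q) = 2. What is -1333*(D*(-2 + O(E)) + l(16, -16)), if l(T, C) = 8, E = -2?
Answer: -10664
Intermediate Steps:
D = -12 (D = -7 - 5 = -12)
-1333*(D*(-2 + O(E)) + l(16, -16)) = -1333*(-12*(-2 + 2) + 8) = -1333*(-12*0 + 8) = -1333*(0 + 8) = -1333*8 = -10664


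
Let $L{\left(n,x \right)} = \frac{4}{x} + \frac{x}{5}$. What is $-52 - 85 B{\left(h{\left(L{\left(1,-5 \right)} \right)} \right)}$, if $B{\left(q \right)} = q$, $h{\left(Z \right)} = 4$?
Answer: $-392$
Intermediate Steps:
$L{\left(n,x \right)} = \frac{4}{x} + \frac{x}{5}$ ($L{\left(n,x \right)} = \frac{4}{x} + x \frac{1}{5} = \frac{4}{x} + \frac{x}{5}$)
$-52 - 85 B{\left(h{\left(L{\left(1,-5 \right)} \right)} \right)} = -52 - 340 = -392$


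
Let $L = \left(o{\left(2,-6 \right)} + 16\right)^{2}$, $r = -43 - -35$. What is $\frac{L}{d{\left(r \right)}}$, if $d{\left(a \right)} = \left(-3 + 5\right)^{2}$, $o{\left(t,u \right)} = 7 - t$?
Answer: $\frac{441}{4} \approx 110.25$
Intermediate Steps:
$r = -8$ ($r = -43 + 35 = -8$)
$L = 441$ ($L = \left(\left(7 - 2\right) + 16\right)^{2} = \left(5 + 16\right)^{2} = 21^{2} = 441$)
$d{\left(a \right)} = 4$ ($d{\left(a \right)} = 2^{2} = 4$)
$\frac{L}{d{\left(r \right)}} = \frac{441}{4}$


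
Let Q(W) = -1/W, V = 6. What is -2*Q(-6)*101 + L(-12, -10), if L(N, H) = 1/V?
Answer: -67/2 ≈ -33.500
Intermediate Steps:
L(N, H) = ⅙ (L(N, H) = 1/6 = ⅙)
-2*Q(-6)*101 + L(-12, -10) = -(-2)/(-6)*101 + ⅙ = -(-2)*(-1)/6*101 + ⅙ = -2*⅙*101 + ⅙ = -⅓*101 + ⅙ = -101/3 + ⅙ = -67/2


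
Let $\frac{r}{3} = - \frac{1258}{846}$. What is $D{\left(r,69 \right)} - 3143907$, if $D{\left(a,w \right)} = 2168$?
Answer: $-3141739$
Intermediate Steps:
$r = - \frac{629}{141}$ ($r = 3 \left(- \frac{1258}{846}\right) = 3 \left(\left(-1258\right) \frac{1}{846}\right) = 3 \left(- \frac{629}{423}\right) = - \frac{629}{141} \approx -4.461$)
$D{\left(r,69 \right)} - 3143907 = 2168 - 3143907 = -3141739$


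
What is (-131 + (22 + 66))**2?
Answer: 1849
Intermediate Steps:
(-131 + (22 + 66))**2 = (-131 + 88)**2 = (-43)**2 = 1849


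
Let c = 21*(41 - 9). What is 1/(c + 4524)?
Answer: 1/5196 ≈ 0.00019246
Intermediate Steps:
c = 672 (c = 21*32 = 672)
1/(c + 4524) = 1/(672 + 4524) = 1/5196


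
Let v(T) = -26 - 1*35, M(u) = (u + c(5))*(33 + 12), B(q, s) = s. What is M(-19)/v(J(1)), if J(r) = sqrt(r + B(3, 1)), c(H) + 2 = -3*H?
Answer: 1620/61 ≈ 26.557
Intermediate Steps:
c(H) = -2 - 3*H
J(r) = sqrt(1 + r) (J(r) = sqrt(r + 1) = sqrt(1 + r))
M(u) = -765 + 45*u (M(u) = (u + (-2 - 3*5))*(33 + 12) = (u + (-2 - 15))*45 = (u - 17)*45 = (-17 + u)*45 = -765 + 45*u)
v(T) = -61 (v(T) = -26 - 35 = -61)
M(-19)/v(J(1)) = (-765 + 45*(-19))/(-61) = (-765 - 855)*(-1/61) = -1620*(-1/61) = 1620/61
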